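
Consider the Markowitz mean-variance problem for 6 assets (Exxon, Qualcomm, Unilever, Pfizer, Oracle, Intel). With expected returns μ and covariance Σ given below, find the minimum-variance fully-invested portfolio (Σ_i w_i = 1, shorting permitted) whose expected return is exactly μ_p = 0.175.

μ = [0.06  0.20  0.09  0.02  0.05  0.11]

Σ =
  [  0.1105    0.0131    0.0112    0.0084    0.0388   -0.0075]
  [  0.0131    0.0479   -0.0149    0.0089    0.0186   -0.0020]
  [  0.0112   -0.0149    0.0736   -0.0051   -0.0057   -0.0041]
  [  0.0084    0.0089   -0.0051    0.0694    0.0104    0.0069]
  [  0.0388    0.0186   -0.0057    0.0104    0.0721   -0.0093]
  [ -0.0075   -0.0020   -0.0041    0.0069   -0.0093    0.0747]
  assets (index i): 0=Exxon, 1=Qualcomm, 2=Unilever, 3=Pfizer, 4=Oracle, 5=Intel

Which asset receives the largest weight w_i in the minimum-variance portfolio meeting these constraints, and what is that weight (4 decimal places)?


Qualcomm (0.6648)

p=Σ⁻¹μ = [-0.1207  5.1120  2.3419  -0.3390  -0.1013  1.7445]
q=Σ⁻¹𝟙 = [1.3217  21.8075  20.1027  9.9377  9.6870  15.4949]
a=μᵀp=1.405995  b=𝟙ᵀp=8.637593  c=𝟙ᵀq=78.351495  D=ac−b²=35.553781
λ₁=(c·0.175−b)/D = (78.351495·0.175−8.637593)/35.553781 = 0.142711
λ₂=(a−b·0.175)/D = (1.405995−8.637593·0.175)/35.553781 = -0.002970
w* = 0.142711·p + -0.002970·q:
  w_0 = 0.142711·-0.1207 + -0.002970·1.3217 = -0.0211  (Exxon)
  w_1 = 0.142711·5.1120 + -0.002970·21.8075 = 0.6648  (Qualcomm)
  w_2 = 0.142711·2.3419 + -0.002970·20.1027 = 0.2745  (Unilever)
  w_3 = 0.142711·-0.3390 + -0.002970·9.9377 = -0.0779  (Pfizer)
  w_4 = 0.142711·-0.1013 + -0.002970·9.6870 = -0.0432  (Oracle)
  w_5 = 0.142711·1.7445 + -0.002970·15.4949 = 0.2030  (Intel)
Σw_i=1.0000  μᵀw=0.1750
σ²=wᵀΣw=λ₁·μ_p+λ₂ = 0.142711·0.175 + -0.002970 = 0.022005 ≈ 0.0220


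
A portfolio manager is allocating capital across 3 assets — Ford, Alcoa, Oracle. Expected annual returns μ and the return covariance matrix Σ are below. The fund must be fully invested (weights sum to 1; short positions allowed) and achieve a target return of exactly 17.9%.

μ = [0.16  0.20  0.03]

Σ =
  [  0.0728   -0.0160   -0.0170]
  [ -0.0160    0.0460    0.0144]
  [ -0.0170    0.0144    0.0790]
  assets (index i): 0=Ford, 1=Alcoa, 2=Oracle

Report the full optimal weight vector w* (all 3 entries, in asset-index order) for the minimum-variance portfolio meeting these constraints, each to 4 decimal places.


u=Σ⁻¹μ = [3.4349  5.5065  0.1152]
v=Σ⁻¹𝟙 = [22.3324  25.4947  12.8168]
a=μᵀu=1.654349  b=𝟙ᵀu=9.056637  c=𝟙ᵀv=60.643953  D=ac−b²=18.303565
λ₁=(c·0.179−b)/D = (60.643953·0.179−9.056637)/18.303565 = 0.098267
λ₂=(a−b·0.179)/D = (1.654349−9.056637·0.179)/18.303565 = 0.001814
w* = 0.098267·u + 0.001814·v:
  w_0 = 0.098267·3.4349 + 0.001814·22.3324 = 0.3781  (Ford)
  w_1 = 0.098267·5.5065 + 0.001814·25.4947 = 0.5874  (Alcoa)
  w_2 = 0.098267·0.1152 + 0.001814·12.8168 = 0.0346  (Oracle)
Σw_i=1.0000  μᵀw=0.1790
σ²=wᵀΣw=λ₁·μ_p+λ₂ = 0.098267·0.179 + 0.001814 = 0.019404 ≈ 0.0194

0.3781  0.5874  0.0346


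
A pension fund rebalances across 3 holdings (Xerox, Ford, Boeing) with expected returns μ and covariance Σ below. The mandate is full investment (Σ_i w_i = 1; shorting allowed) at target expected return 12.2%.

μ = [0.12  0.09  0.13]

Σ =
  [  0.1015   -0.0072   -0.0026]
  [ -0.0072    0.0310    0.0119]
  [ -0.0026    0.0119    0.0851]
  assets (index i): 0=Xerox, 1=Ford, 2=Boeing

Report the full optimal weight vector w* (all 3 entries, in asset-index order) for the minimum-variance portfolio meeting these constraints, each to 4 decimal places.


0.3693  0.1077  0.5230

g=Σ⁻¹μ = [1.4095  2.7767  1.1824]
h=Σ⁻¹𝟙 = [12.3313  32.1948  7.6256]
a=μᵀg=0.572758  b=𝟙ᵀg=5.368630  c=𝟙ᵀh=52.151824  D=ac−b²=1.048198
λ₁=(c·0.122−b)/D = (52.151824·0.122−5.368630)/1.048198 = 0.948191
λ₂=(a−b·0.122)/D = (0.572758−5.368630·0.122)/1.048198 = -0.078434
w* = 0.948191·g + -0.078434·h:
  w_0 = 0.948191·1.4095 + -0.078434·12.3313 = 0.3693  (Xerox)
  w_1 = 0.948191·2.7767 + -0.078434·32.1948 = 0.1077  (Ford)
  w_2 = 0.948191·1.1824 + -0.078434·7.6256 = 0.5230  (Boeing)
Σw_i=1.0000  μᵀw=0.1220
σ²=wᵀΣw=λ₁·μ_p+λ₂ = 0.948191·0.122 + -0.078434 = 0.037245 ≈ 0.0372


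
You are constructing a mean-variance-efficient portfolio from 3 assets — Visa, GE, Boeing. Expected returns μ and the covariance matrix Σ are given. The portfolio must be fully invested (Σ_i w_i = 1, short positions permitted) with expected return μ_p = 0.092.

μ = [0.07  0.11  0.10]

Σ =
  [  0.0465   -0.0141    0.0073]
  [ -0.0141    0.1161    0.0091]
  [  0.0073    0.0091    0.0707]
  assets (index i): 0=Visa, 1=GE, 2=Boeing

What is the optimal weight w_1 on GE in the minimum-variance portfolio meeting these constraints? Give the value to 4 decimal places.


0.3041

g=Σ⁻¹μ = [1.6534  1.0615  1.1071]
h=Σ⁻¹𝟙 = [23.0883  10.6025  10.3957]
a=μᵀg=0.343213  b=𝟙ᵀg=3.822017  c=𝟙ᵀh=44.086417  D=ac−b²=0.523224
λ₁=(c·0.092−b)/D = (44.086417·0.092−3.822017)/0.523224 = 0.447100
λ₂=(a−b·0.092)/D = (0.343213−3.822017·0.092)/0.523224 = -0.016078
w* = 0.447100·g + -0.016078·h:
  w_0 = 0.447100·1.6534 + -0.016078·23.0883 = 0.3680  (Visa)
  w_1 = 0.447100·1.0615 + -0.016078·10.6025 = 0.3041  (GE)
  w_2 = 0.447100·1.1071 + -0.016078·10.3957 = 0.3278  (Boeing)
Σw_i=1.0000  μᵀw=0.0920
σ²=wᵀΣw=λ₁·μ_p+λ₂ = 0.447100·0.092 + -0.016078 = 0.025055 ≈ 0.0251


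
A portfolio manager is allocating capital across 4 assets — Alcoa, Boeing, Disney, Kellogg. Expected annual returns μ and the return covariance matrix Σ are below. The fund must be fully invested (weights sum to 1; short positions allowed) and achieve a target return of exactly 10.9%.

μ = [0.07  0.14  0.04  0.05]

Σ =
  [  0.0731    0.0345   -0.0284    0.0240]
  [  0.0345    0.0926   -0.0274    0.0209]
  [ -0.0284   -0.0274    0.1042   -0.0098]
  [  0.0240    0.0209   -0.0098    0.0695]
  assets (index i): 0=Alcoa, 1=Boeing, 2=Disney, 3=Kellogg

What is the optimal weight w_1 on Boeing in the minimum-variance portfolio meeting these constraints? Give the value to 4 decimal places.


0.6633

g=Σ⁻¹μ = [0.5294  1.5511  0.9553  0.2049]
h=Σ⁻¹𝟙 = [12.7195  8.6869  16.2580  9.6763]
a=μᵀg=0.302665  b=𝟙ᵀg=3.240674  c=𝟙ᵀh=47.340771  D=ac−b²=3.826407
λ₁=(c·0.109−b)/D = (47.340771·0.109−3.240674)/3.826407 = 0.501638
λ₂=(a−b·0.109)/D = (0.302665−3.240674·0.109)/3.826407 = -0.013216
w* = 0.501638·g + -0.013216·h:
  w_0 = 0.501638·0.5294 + -0.013216·12.7195 = 0.0975  (Alcoa)
  w_1 = 0.501638·1.5511 + -0.013216·8.6869 = 0.6633  (Boeing)
  w_2 = 0.501638·0.9553 + -0.013216·16.2580 = 0.2644  (Disney)
  w_3 = 0.501638·0.2049 + -0.013216·9.6763 = -0.0251  (Kellogg)
Σw_i=1.0000  μᵀw=0.1090
σ²=wᵀΣw=λ₁·μ_p+λ₂ = 0.501638·0.109 + -0.013216 = 0.041463 ≈ 0.0415


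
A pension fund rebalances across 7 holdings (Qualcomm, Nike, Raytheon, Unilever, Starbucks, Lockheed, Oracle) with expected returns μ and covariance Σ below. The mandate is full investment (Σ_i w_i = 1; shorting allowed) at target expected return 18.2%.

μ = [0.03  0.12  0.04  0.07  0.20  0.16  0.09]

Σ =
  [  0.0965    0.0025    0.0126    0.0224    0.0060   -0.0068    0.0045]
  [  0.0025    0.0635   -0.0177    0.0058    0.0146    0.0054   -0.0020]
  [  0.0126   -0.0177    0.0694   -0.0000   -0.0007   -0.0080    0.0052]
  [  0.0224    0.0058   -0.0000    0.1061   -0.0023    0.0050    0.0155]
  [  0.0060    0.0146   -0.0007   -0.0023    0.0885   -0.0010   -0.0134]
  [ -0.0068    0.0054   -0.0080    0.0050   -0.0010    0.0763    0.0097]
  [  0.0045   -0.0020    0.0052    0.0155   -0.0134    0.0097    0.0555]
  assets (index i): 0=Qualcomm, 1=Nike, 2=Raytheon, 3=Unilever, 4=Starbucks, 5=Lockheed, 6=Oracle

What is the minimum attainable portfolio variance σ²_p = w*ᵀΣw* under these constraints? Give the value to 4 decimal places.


u=Σ⁻¹μ = [-0.0284  1.5291  1.0838  0.2914  2.3079  1.8920  1.7227]
v=Σ⁻¹𝟙 = [5.9491  17.0809  18.0232  4.6082  10.8505  12.1654  15.6691]
a=μᵀu=1.165733  b=𝟙ᵀu=8.798477  c=𝟙ᵀv=84.346525  D=ac−b²=20.912304
λ₁=(c·0.182−b)/D = (84.346525·0.182−8.798477)/20.912304 = 0.313337
λ₂=(a−b·0.182)/D = (1.165733−8.798477·0.182)/20.912304 = -0.020829
w* = 0.313337·u + -0.020829·v:
  w_0 = 0.313337·-0.0284 + -0.020829·5.9491 = -0.1328  (Qualcomm)
  w_1 = 0.313337·1.5291 + -0.020829·17.0809 = 0.1233  (Nike)
  w_2 = 0.313337·1.0838 + -0.020829·18.0232 = -0.0358  (Raytheon)
  w_3 = 0.313337·0.2914 + -0.020829·4.6082 = -0.0047  (Unilever)
  w_4 = 0.313337·2.3079 + -0.020829·10.8505 = 0.4971  (Starbucks)
  w_5 = 0.313337·1.8920 + -0.020829·12.1654 = 0.3394  (Lockheed)
  w_6 = 0.313337·1.7227 + -0.020829·15.6691 = 0.2134  (Oracle)
Σw_i=1.0000  μᵀw=0.1820
σ²=wᵀΣw=λ₁·μ_p+λ₂ = 0.313337·0.182 + -0.020829 = 0.036198 ≈ 0.0362

0.0362


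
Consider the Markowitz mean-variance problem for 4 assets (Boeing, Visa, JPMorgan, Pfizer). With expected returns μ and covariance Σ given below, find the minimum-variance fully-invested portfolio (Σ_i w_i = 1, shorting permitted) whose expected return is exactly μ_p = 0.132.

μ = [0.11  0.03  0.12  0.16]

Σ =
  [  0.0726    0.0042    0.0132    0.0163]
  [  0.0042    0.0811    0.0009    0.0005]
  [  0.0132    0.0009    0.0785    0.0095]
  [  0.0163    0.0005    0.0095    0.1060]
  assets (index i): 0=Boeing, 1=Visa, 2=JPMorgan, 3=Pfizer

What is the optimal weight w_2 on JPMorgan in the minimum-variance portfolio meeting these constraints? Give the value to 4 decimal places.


0.3409

p=Σ⁻¹μ = [0.9988  0.2971  1.2065  1.2463]
q=Σ⁻¹𝟙 = [9.6895  11.6732  10.1309  6.9810]
a=μᵀp=0.462968  b=𝟙ᵀp=3.748696  c=𝟙ᵀq=38.474500  D=ac−b²=3.759738
λ₁=(c·0.132−b)/D = (38.474500·0.132−3.748696)/3.759738 = 0.353731
λ₂=(a−b·0.132)/D = (0.462968−3.748696·0.132)/3.759738 = -0.008474
w* = 0.353731·p + -0.008474·q:
  w_0 = 0.353731·0.9988 + -0.008474·9.6895 = 0.2712  (Boeing)
  w_1 = 0.353731·0.2971 + -0.008474·11.6732 = 0.0062  (Visa)
  w_2 = 0.353731·1.2065 + -0.008474·10.1309 = 0.3409  (JPMorgan)
  w_3 = 0.353731·1.2463 + -0.008474·6.9810 = 0.3817  (Pfizer)
Σw_i=1.0000  μᵀw=0.1320
σ²=wᵀΣw=λ₁·μ_p+λ₂ = 0.353731·0.132 + -0.008474 = 0.038219 ≈ 0.0382


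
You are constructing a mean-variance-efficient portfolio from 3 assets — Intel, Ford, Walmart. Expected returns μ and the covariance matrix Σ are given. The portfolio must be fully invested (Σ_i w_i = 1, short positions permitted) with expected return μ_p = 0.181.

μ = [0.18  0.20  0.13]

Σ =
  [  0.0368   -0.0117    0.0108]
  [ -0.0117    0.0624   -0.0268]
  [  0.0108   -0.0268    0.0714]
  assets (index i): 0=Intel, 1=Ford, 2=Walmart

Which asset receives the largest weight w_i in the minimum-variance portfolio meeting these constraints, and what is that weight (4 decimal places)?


g=Σ⁻¹μ = [5.7764  5.5972  3.0479]
h=Σ⁻¹𝟙 = [30.8275  30.7804  20.8960]
a=μᵀg=2.555422  b=𝟙ᵀg=14.421517  c=𝟙ᵀh=82.503953  D=ac−b²=2.852256
λ₁=(c·0.181−b)/D = (82.503953·0.181−14.421517)/2.852256 = 0.179401
λ₂=(a−b·0.181)/D = (2.555422−14.421517·0.181)/2.852256 = -0.019238
w* = 0.179401·g + -0.019238·h:
  w_0 = 0.179401·5.7764 + -0.019238·30.8275 = 0.4432  (Intel)
  w_1 = 0.179401·5.5972 + -0.019238·30.7804 = 0.4120  (Ford)
  w_2 = 0.179401·3.0479 + -0.019238·20.8960 = 0.1448  (Walmart)
Σw_i=1.0000  μᵀw=0.1810
σ²=wᵀΣw=λ₁·μ_p+λ₂ = 0.179401·0.181 + -0.019238 = 0.013233 ≈ 0.0132

Intel (0.4432)


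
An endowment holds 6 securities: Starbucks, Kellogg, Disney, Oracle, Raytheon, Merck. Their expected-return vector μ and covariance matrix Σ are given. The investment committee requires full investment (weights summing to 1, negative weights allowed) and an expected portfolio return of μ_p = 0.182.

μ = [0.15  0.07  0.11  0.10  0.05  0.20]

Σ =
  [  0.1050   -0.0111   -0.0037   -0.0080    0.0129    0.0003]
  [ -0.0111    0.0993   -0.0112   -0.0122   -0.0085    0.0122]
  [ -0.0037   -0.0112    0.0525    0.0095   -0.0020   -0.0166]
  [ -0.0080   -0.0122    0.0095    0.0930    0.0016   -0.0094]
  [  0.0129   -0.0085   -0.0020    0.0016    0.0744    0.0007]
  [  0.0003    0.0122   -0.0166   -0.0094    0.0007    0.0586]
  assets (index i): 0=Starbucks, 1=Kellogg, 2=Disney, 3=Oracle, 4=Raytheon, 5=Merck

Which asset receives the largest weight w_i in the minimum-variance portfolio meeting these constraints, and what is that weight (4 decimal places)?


p=Σ⁻¹μ = [1.6902  0.9717  3.5880  1.4216  0.5141  4.4403]
q=Σ⁻¹𝟙 = [11.3193  14.3445  28.6906  12.8783  13.3851  24.0538]
a=μᵀp=1.772147  b=𝟙ᵀp=12.625825  c=𝟙ᵀq=104.671637  D=ac−b²=26.082040
λ₁=(c·0.182−b)/D = (104.671637·0.182−12.625825)/26.082040 = 0.246316
λ₂=(a−b·0.182)/D = (1.772147−12.625825·0.182)/26.082040 = -0.020158
w* = 0.246316·p + -0.020158·q:
  w_0 = 0.246316·1.6902 + -0.020158·11.3193 = 0.1881  (Starbucks)
  w_1 = 0.246316·0.9717 + -0.020158·14.3445 = -0.0498  (Kellogg)
  w_2 = 0.246316·3.5880 + -0.020158·28.6906 = 0.3054  (Disney)
  w_3 = 0.246316·1.4216 + -0.020158·12.8783 = 0.0906  (Oracle)
  w_4 = 0.246316·0.5141 + -0.020158·13.3851 = -0.1432  (Raytheon)
  w_5 = 0.246316·4.4403 + -0.020158·24.0538 = 0.6088  (Merck)
Σw_i=1.0000  μᵀw=0.1820
σ²=wᵀΣw=λ₁·μ_p+λ₂ = 0.246316·0.182 + -0.020158 = 0.024672 ≈ 0.0247

Merck (0.6088)


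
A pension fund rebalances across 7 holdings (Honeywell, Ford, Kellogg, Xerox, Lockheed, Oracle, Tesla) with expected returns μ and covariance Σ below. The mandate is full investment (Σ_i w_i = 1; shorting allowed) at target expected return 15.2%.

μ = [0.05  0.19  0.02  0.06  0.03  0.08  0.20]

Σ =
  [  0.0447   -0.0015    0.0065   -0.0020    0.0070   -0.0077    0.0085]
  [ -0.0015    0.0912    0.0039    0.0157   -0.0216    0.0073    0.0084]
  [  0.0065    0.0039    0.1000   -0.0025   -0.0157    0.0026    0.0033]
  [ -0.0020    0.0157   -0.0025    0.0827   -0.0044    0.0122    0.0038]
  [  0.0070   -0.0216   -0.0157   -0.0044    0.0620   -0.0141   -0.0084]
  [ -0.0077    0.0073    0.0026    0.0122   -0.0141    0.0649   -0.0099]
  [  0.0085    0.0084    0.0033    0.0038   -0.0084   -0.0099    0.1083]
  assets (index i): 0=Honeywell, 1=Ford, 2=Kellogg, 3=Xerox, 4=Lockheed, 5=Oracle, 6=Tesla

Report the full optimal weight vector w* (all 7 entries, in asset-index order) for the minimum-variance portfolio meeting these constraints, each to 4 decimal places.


0.0247  0.3598  -0.0398  -0.0443  0.1764  0.2007  0.3225

g=Σ⁻¹μ = [0.8034  2.2014  0.2519  0.0885  1.8879  1.7550  1.9090]
h=Σ⁻¹𝟙 = [18.7560  13.4470  12.0586  8.1798  28.7070  21.9073  10.2933]
a=μᵀg=1.047620  b=𝟙ᵀg=8.897140  c=𝟙ᵀh=113.348981  D=ac−b²=39.587544
λ₁=(c·0.152−b)/D = (113.348981·0.152−8.897140)/39.587544 = 0.210468
λ₂=(a−b·0.152)/D = (1.047620−8.897140·0.152)/39.587544 = -0.007698
w* = 0.210468·g + -0.007698·h:
  w_0 = 0.210468·0.8034 + -0.007698·18.7560 = 0.0247  (Honeywell)
  w_1 = 0.210468·2.2014 + -0.007698·13.4470 = 0.3598  (Ford)
  w_2 = 0.210468·0.2519 + -0.007698·12.0586 = -0.0398  (Kellogg)
  w_3 = 0.210468·0.0885 + -0.007698·8.1798 = -0.0443  (Xerox)
  w_4 = 0.210468·1.8879 + -0.007698·28.7070 = 0.1764  (Lockheed)
  w_5 = 0.210468·1.7550 + -0.007698·21.9073 = 0.2007  (Oracle)
  w_6 = 0.210468·1.9090 + -0.007698·10.2933 = 0.3225  (Tesla)
Σw_i=1.0000  μᵀw=0.1520
σ²=wᵀΣw=λ₁·μ_p+λ₂ = 0.210468·0.152 + -0.007698 = 0.024293 ≈ 0.0243


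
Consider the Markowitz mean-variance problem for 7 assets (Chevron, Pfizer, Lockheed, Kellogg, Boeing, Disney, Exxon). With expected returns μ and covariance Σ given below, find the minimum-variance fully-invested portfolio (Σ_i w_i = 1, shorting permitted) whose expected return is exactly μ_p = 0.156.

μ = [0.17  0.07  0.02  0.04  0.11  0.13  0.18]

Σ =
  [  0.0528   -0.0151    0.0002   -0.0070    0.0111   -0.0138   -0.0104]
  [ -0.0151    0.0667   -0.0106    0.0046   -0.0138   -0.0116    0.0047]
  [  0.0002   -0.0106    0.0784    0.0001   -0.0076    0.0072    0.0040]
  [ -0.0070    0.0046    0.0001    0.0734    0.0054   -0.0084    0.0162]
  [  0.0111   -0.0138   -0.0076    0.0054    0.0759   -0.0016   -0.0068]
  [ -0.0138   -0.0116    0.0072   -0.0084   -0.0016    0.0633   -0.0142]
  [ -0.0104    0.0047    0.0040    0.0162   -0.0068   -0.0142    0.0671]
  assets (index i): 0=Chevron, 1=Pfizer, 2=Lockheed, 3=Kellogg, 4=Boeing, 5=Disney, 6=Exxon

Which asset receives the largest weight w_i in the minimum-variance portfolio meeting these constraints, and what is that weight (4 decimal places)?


u=Σ⁻¹μ = [6.0967  3.3380  0.1532  0.3746  1.6672  5.0874  4.5397]
v=Σ⁻¹𝟙 = [41.2755  33.8785  14.1894  13.0207  16.7664  37.0326  24.4742]
a=μᵀu=2.950057  b=𝟙ᵀu=21.256845  c=𝟙ᵀv=180.637349  D=ac−b²=81.036993
λ₁=(c·0.156−b)/D = (180.637349·0.156−21.256845)/81.036993 = 0.085425
λ₂=(a−b·0.156)/D = (2.950057−21.256845·0.156)/81.036993 = -0.004517
w* = 0.085425·u + -0.004517·v:
  w_0 = 0.085425·6.0967 + -0.004517·41.2755 = 0.3344  (Chevron)
  w_1 = 0.085425·3.3380 + -0.004517·33.8785 = 0.1321  (Pfizer)
  w_2 = 0.085425·0.1532 + -0.004517·14.1894 = -0.0510  (Lockheed)
  w_3 = 0.085425·0.3746 + -0.004517·13.0207 = -0.0268  (Kellogg)
  w_4 = 0.085425·1.6672 + -0.004517·16.7664 = 0.0667  (Boeing)
  w_5 = 0.085425·5.0874 + -0.004517·37.0326 = 0.2673  (Disney)
  w_6 = 0.085425·4.5397 + -0.004517·24.4742 = 0.2773  (Exxon)
Σw_i=1.0000  μᵀw=0.1560
σ²=wᵀΣw=λ₁·μ_p+λ₂ = 0.085425·0.156 + -0.004517 = 0.008810 ≈ 0.0088

Chevron (0.3344)


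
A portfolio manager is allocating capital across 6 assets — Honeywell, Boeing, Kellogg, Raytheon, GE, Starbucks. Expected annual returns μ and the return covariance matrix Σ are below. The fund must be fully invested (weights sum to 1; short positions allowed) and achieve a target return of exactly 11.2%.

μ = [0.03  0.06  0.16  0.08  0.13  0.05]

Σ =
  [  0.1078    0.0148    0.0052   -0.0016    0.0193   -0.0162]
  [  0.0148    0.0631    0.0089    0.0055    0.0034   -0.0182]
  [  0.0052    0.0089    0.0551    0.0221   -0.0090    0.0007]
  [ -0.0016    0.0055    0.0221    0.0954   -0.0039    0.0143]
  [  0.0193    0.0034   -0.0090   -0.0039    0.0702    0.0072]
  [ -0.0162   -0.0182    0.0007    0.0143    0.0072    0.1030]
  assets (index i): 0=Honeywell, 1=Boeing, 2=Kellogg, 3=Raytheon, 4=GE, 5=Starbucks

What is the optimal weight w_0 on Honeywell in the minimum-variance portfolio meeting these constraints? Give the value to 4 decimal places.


0.0361

g=Σ⁻¹μ = [-0.3063  0.5394  3.1705  0.1111  2.2882  0.3356]
h=Σ⁻¹𝟙 = [6.0471  14.4724  15.1867  5.0341  12.9276  11.5113]
a=μᵀg=0.853586  b=𝟙ᵀg=6.138510  c=𝟙ᵀh=65.179143  D=ac−b²=17.954718
λ₁=(c·0.112−b)/D = (65.179143·0.112−6.138510)/17.954718 = 0.064694
λ₂=(a−b·0.112)/D = (0.853586−6.138510·0.112)/17.954718 = 0.009250
w* = 0.064694·g + 0.009250·h:
  w_0 = 0.064694·-0.3063 + 0.009250·6.0471 = 0.0361  (Honeywell)
  w_1 = 0.064694·0.5394 + 0.009250·14.4724 = 0.1688  (Boeing)
  w_2 = 0.064694·3.1705 + 0.009250·15.1867 = 0.3456  (Kellogg)
  w_3 = 0.064694·0.1111 + 0.009250·5.0341 = 0.0538  (Raytheon)
  w_4 = 0.064694·2.2882 + 0.009250·12.9276 = 0.2676  (GE)
  w_5 = 0.064694·0.3356 + 0.009250·11.5113 = 0.1282  (Starbucks)
Σw_i=1.0000  μᵀw=0.1120
σ²=wᵀΣw=λ₁·μ_p+λ₂ = 0.064694·0.112 + 0.009250 = 0.016495 ≈ 0.0165


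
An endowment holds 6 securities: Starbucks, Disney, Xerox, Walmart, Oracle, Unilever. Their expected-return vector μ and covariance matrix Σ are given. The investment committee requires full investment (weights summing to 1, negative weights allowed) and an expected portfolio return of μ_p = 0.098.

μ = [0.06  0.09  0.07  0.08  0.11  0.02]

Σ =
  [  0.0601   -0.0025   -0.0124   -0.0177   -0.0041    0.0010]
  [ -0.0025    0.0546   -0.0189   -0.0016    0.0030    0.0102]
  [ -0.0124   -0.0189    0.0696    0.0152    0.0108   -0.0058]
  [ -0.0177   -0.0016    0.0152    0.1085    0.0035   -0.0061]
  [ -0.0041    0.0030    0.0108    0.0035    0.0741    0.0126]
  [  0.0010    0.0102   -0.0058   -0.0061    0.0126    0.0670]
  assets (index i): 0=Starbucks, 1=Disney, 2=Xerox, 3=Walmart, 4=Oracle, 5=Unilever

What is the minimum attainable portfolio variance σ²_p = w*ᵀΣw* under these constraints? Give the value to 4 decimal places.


p=Σ⁻¹μ = [1.7298  2.2360  1.5477  0.7902  1.2430  -0.0956]
q=Σ⁻¹𝟙 = [26.0586  25.1487  23.2215  11.0169  7.9347  12.2289]
a=μᵀp=0.611403  b=𝟙ᵀp=7.451145  c=𝟙ᵀq=105.609207  D=ac−b²=9.050184
λ₁=(c·0.098−b)/D = (105.609207·0.098−7.451145)/9.050184 = 0.320276
λ₂=(a−b·0.098)/D = (0.611403−7.451145·0.098)/9.050184 = -0.013128
w* = 0.320276·p + -0.013128·q:
  w_0 = 0.320276·1.7298 + -0.013128·26.0586 = 0.2119  (Starbucks)
  w_1 = 0.320276·2.2360 + -0.013128·25.1487 = 0.3860  (Disney)
  w_2 = 0.320276·1.5477 + -0.013128·23.2215 = 0.1908  (Xerox)
  w_3 = 0.320276·0.7902 + -0.013128·11.0169 = 0.1085  (Walmart)
  w_4 = 0.320276·1.2430 + -0.013128·7.9347 = 0.2939  (Oracle)
  w_5 = 0.320276·-0.0956 + -0.013128·12.2289 = -0.1911  (Unilever)
Σw_i=1.0000  μᵀw=0.0980
σ²=wᵀΣw=λ₁·μ_p+λ₂ = 0.320276·0.098 + -0.013128 = 0.018259 ≈ 0.0183

0.0183


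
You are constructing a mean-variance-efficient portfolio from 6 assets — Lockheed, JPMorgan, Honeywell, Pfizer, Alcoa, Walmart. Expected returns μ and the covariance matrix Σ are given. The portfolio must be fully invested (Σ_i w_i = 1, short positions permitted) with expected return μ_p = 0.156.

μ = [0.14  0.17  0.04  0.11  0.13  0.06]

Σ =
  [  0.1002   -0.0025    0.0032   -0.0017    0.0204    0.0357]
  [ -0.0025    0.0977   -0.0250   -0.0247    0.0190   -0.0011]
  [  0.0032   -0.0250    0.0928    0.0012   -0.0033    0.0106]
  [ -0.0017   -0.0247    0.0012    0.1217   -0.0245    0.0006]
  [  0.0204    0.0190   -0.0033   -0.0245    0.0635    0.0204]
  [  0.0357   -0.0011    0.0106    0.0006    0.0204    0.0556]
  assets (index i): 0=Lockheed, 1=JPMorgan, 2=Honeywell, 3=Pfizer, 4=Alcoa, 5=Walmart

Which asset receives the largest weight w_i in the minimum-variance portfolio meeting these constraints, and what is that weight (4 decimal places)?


u=Σ⁻¹μ = [1.2758  2.1009  1.0716  1.7301  1.9348  -0.6313]
v=Σ⁻¹𝟙 = [4.7400  14.9316  14.0793  13.8410  13.4273  7.4775]
a=μᵀu=0.982581  b=𝟙ᵀu=7.481839  c=𝟙ᵀv=68.496605  D=ac−b²=11.325559
λ₁=(c·0.156−b)/D = (68.496605·0.156−7.481839)/11.325559 = 0.282867
λ₂=(a−b·0.156)/D = (0.982581−7.481839·0.156)/11.325559 = -0.016298
w* = 0.282867·u + -0.016298·v:
  w_0 = 0.282867·1.2758 + -0.016298·4.7400 = 0.2836  (Lockheed)
  w_1 = 0.282867·2.1009 + -0.016298·14.9316 = 0.3509  (JPMorgan)
  w_2 = 0.282867·1.0716 + -0.016298·14.0793 = 0.0736  (Honeywell)
  w_3 = 0.282867·1.7301 + -0.016298·13.8410 = 0.2638  (Pfizer)
  w_4 = 0.282867·1.9348 + -0.016298·13.4273 = 0.3285  (Alcoa)
  w_5 = 0.282867·-0.6313 + -0.016298·7.4775 = -0.3004  (Walmart)
Σw_i=1.0000  μᵀw=0.1560
σ²=wᵀΣw=λ₁·μ_p+λ₂ = 0.282867·0.156 + -0.016298 = 0.027829 ≈ 0.0278

JPMorgan (0.3509)


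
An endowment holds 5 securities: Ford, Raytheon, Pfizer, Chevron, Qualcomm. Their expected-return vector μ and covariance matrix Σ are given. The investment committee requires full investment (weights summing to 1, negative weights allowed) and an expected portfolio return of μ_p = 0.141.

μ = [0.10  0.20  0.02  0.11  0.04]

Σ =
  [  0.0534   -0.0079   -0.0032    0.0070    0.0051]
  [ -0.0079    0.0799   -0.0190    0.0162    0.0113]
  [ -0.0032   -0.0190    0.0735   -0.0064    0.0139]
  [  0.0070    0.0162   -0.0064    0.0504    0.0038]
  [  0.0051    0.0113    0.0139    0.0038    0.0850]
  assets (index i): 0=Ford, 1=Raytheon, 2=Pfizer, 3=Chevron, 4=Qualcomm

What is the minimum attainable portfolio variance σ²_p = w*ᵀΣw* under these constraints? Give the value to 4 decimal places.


0.0218

g=Σ⁻¹μ = [2.2463  2.8352  1.2586  1.1415  -0.2980]
h=Σ⁻¹𝟙 = [19.8085  15.3812  18.7640  14.1647  4.8297]
a=μᵀg=0.930495  b=𝟙ᵀg=7.183673  c=𝟙ᵀh=72.948041  D=ac−b²=16.272653
λ₁=(c·0.141−b)/D = (72.948041·0.141−7.183673)/16.272653 = 0.190627
λ₂=(a−b·0.141)/D = (0.930495−7.183673·0.141)/16.272653 = -0.005064
w* = 0.190627·g + -0.005064·h:
  w_0 = 0.190627·2.2463 + -0.005064·19.8085 = 0.3279  (Ford)
  w_1 = 0.190627·2.8352 + -0.005064·15.3812 = 0.4626  (Raytheon)
  w_2 = 0.190627·1.2586 + -0.005064·18.7640 = 0.1449  (Pfizer)
  w_3 = 0.190627·1.1415 + -0.005064·14.1647 = 0.1459  (Chevron)
  w_4 = 0.190627·-0.2980 + -0.005064·4.8297 = -0.0813  (Qualcomm)
Σw_i=1.0000  μᵀw=0.1410
σ²=wᵀΣw=λ₁·μ_p+λ₂ = 0.190627·0.141 + -0.005064 = 0.021814 ≈ 0.0218


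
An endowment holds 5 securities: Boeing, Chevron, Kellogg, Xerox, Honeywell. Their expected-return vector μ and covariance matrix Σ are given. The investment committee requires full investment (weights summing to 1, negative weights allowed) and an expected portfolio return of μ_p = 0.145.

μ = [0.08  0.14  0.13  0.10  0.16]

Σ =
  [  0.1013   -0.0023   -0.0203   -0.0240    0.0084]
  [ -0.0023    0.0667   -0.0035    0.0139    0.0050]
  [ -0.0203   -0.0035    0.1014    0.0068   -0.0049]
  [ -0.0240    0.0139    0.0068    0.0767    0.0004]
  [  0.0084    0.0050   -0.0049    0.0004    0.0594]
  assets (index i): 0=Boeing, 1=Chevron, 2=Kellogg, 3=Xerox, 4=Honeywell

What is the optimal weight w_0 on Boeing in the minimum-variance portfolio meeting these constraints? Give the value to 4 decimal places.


p=Σ⁻¹μ = [1.2368  1.7882  1.6308  1.2091  2.4946]
q=Σ⁻¹𝟙 = [14.9215  12.1135  13.0192  14.2808  14.6831]
a=μᵀp=1.081339  b=𝟙ᵀp=8.359464  c=𝟙ᵀq=69.017983  D=ac−b²=4.751181
λ₁=(c·0.145−b)/D = (69.017983·0.145−8.359464)/4.751181 = 0.346891
λ₂=(a−b·0.145)/D = (1.081339−8.359464·0.145)/4.751181 = -0.027527
w* = 0.346891·p + -0.027527·q:
  w_0 = 0.346891·1.2368 + -0.027527·14.9215 = 0.0183  (Boeing)
  w_1 = 0.346891·1.7882 + -0.027527·12.1135 = 0.2869  (Chevron)
  w_2 = 0.346891·1.6308 + -0.027527·13.0192 = 0.2073  (Kellogg)
  w_3 = 0.346891·1.2091 + -0.027527·14.2808 = 0.0263  (Xerox)
  w_4 = 0.346891·2.4946 + -0.027527·14.6831 = 0.4612  (Honeywell)
Σw_i=1.0000  μᵀw=0.1450
σ²=wᵀΣw=λ₁·μ_p+λ₂ = 0.346891·0.145 + -0.027527 = 0.022773 ≈ 0.0228

0.0183


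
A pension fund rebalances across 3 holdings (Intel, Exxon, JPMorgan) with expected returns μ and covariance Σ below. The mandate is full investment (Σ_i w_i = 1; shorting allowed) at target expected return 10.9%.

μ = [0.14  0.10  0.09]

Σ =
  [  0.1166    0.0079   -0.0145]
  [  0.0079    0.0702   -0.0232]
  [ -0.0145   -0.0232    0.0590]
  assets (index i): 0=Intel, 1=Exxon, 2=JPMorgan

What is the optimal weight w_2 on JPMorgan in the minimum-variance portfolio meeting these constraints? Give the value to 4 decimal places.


g=Σ⁻¹μ = [1.3921  2.1666  2.7195]
h=Σ⁻¹𝟙 = [10.5847  22.4298  28.3703]
a=μᵀg=0.656305  b=𝟙ᵀg=6.278167  c=𝟙ᵀh=61.384826  D=ac−b²=0.871788
λ₁=(c·0.109−b)/D = (61.384826·0.109−6.278167)/0.871788 = 0.473486
λ₂=(a−b·0.109)/D = (0.656305−6.278167·0.109)/0.871788 = -0.032135
w* = 0.473486·g + -0.032135·h:
  w_0 = 0.473486·1.3921 + -0.032135·10.5847 = 0.3190  (Intel)
  w_1 = 0.473486·2.1666 + -0.032135·22.4298 = 0.3051  (Exxon)
  w_2 = 0.473486·2.7195 + -0.032135·28.3703 = 0.3760  (JPMorgan)
Σw_i=1.0000  μᵀw=0.1090
σ²=wᵀΣw=λ₁·μ_p+λ₂ = 0.473486·0.109 + -0.032135 = 0.019475 ≈ 0.0195

0.3760


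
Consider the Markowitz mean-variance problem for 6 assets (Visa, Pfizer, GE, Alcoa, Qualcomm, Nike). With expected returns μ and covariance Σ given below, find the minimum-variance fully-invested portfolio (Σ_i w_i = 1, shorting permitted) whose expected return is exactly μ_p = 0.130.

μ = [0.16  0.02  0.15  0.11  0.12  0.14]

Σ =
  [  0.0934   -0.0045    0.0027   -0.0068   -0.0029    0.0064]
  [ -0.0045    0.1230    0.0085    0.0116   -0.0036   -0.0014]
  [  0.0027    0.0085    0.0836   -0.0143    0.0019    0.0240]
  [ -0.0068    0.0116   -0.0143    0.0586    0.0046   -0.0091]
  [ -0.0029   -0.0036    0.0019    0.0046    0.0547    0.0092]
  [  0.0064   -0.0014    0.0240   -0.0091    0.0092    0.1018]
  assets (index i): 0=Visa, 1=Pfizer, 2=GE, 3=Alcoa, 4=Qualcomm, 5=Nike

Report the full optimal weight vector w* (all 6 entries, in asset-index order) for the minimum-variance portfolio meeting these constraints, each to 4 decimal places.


u=Σ⁻¹μ = [1.8387  -0.0772  1.8867  2.5561  1.8586  0.8743]
v=Σ⁻¹𝟙 = [12.1638  6.4122  12.0536  19.9104  16.1410  6.6260]
a=μᵀu=1.202260  b=𝟙ᵀu=8.937195  c=𝟙ᵀv=73.307005  D=ac−b²=8.260622
λ₁=(c·0.130−b)/D = (73.307005·0.130−8.937195)/8.260622 = 0.071752
λ₂=(a−b·0.130)/D = (1.202260−8.937195·0.130)/8.260622 = 0.004894
w* = 0.071752·u + 0.004894·v:
  w_0 = 0.071752·1.8387 + 0.004894·12.1638 = 0.1915  (Visa)
  w_1 = 0.071752·-0.0772 + 0.004894·6.4122 = 0.0258  (Pfizer)
  w_2 = 0.071752·1.8867 + 0.004894·12.0536 = 0.1944  (GE)
  w_3 = 0.071752·2.5561 + 0.004894·19.9104 = 0.2808  (Alcoa)
  w_4 = 0.071752·1.8586 + 0.004894·16.1410 = 0.2123  (Qualcomm)
  w_5 = 0.071752·0.8743 + 0.004894·6.6260 = 0.0952  (Nike)
Σw_i=1.0000  μᵀw=0.1300
σ²=wᵀΣw=λ₁·μ_p+λ₂ = 0.071752·0.130 + 0.004894 = 0.014221 ≈ 0.0142

0.1915  0.0258  0.1944  0.2808  0.2123  0.0952


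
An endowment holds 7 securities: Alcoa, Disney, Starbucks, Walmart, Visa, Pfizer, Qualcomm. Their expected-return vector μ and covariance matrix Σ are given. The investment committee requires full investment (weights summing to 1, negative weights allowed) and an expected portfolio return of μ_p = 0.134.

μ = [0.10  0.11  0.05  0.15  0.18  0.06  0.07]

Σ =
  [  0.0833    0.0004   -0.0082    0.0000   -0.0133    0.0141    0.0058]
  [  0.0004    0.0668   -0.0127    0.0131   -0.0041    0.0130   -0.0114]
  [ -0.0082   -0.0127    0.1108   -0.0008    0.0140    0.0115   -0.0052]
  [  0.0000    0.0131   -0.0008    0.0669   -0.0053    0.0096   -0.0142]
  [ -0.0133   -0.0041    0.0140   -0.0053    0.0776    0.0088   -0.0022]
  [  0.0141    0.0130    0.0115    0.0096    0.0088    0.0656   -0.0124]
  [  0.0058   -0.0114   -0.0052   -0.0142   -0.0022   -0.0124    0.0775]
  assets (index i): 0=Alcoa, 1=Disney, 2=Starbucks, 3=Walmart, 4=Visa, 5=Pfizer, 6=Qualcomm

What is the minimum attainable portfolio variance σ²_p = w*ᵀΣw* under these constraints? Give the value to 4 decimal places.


x=Σ⁻¹μ = [1.6488  1.7542  0.5405  2.5107  2.8513  -0.3370  1.5612]
y=Σ⁻¹𝟙 = [12.8444  16.6361  10.3267  16.1911  15.0054  6.6881  19.5447]
a=μᵀx=1.363784  b=𝟙ᵀx=10.529800  c=𝟙ᵀy=97.236491  D=ac−b²=21.732901
λ₁=(c·0.134−b)/D = (97.236491·0.134−10.529800)/21.732901 = 0.115028
λ₂=(a−b·0.134)/D = (1.363784−10.529800·0.134)/21.732901 = -0.002172
w* = 0.115028·x + -0.002172·y:
  w_0 = 0.115028·1.6488 + -0.002172·12.8444 = 0.1618  (Alcoa)
  w_1 = 0.115028·1.7542 + -0.002172·16.6361 = 0.1656  (Disney)
  w_2 = 0.115028·0.5405 + -0.002172·10.3267 = 0.0397  (Starbucks)
  w_3 = 0.115028·2.5107 + -0.002172·16.1911 = 0.2536  (Walmart)
  w_4 = 0.115028·2.8513 + -0.002172·15.0054 = 0.2954  (Visa)
  w_5 = 0.115028·-0.3370 + -0.002172·6.6881 = -0.0533  (Pfizer)
  w_6 = 0.115028·1.5612 + -0.002172·19.5447 = 0.1371  (Qualcomm)
Σw_i=1.0000  μᵀw=0.1340
σ²=wᵀΣw=λ₁·μ_p+λ₂ = 0.115028·0.134 + -0.002172 = 0.013242 ≈ 0.0132

0.0132


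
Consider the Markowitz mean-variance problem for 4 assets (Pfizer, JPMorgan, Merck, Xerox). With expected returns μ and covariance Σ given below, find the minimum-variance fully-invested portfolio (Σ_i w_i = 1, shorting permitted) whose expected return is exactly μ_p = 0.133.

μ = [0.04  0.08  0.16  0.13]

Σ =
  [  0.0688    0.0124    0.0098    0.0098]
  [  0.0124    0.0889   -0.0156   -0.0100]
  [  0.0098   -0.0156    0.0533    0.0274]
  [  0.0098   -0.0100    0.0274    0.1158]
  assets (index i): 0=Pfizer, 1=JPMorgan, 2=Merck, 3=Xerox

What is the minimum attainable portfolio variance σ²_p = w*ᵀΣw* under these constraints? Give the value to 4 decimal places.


x=Σ⁻¹μ = [-0.2334  1.5581  3.2383  0.5107]
y=Σ⁻¹𝟙 = [8.6923  13.8634  18.8356  4.6404]
a=μᵀx=0.699834  b=𝟙ᵀx=5.073708  c=𝟙ᵀy=46.031651  D=ac−b²=6.472010
λ₁=(c·0.133−b)/D = (46.031651·0.133−5.073708)/6.472010 = 0.162006
λ₂=(a−b·0.133)/D = (0.699834−5.073708·0.133)/6.472010 = 0.003868
w* = 0.162006·x + 0.003868·y:
  w_0 = 0.162006·-0.2334 + 0.003868·8.6923 = -0.0042  (Pfizer)
  w_1 = 0.162006·1.5581 + 0.003868·13.8634 = 0.3060  (JPMorgan)
  w_2 = 0.162006·3.2383 + 0.003868·18.8356 = 0.5975  (Merck)
  w_3 = 0.162006·0.5107 + 0.003868·4.6404 = 0.1007  (Xerox)
Σw_i=1.0000  μᵀw=0.1330
σ²=wᵀΣw=λ₁·μ_p+λ₂ = 0.162006·0.133 + 0.003868 = 0.025414 ≈ 0.0254

0.0254


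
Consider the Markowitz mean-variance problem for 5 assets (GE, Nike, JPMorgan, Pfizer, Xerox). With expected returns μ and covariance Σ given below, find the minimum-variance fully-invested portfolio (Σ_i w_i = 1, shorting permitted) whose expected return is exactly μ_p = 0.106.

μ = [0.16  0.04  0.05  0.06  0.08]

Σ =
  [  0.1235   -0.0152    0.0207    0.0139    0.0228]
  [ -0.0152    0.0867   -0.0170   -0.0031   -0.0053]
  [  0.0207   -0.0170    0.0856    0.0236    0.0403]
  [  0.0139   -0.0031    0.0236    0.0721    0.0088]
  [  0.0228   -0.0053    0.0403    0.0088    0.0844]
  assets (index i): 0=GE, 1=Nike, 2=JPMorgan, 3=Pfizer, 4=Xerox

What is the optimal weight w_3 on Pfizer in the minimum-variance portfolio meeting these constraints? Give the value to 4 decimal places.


x=Σ⁻¹μ = [1.2107  0.7299  -0.0049  0.5572  0.6109]
y=Σ⁻¹𝟙 = [6.3630  14.8259  7.2077  10.1200  6.5637]
a=μᵀx=0.304969  b=𝟙ᵀx=3.103802  c=𝟙ᵀy=45.080337  D=ac−b²=4.114496
λ₁=(c·0.106−b)/D = (45.080337·0.106−3.103802)/4.114496 = 0.407028
λ₂=(a−b·0.106)/D = (0.304969−3.103802·0.106)/4.114496 = -0.005841
w* = 0.407028·x + -0.005841·y:
  w_0 = 0.407028·1.2107 + -0.005841·6.3630 = 0.4556  (GE)
  w_1 = 0.407028·0.7299 + -0.005841·14.8259 = 0.2105  (Nike)
  w_2 = 0.407028·-0.0049 + -0.005841·7.2077 = -0.0441  (JPMorgan)
  w_3 = 0.407028·0.5572 + -0.005841·10.1200 = 0.1677  (Pfizer)
  w_4 = 0.407028·0.6109 + -0.005841·6.5637 = 0.2103  (Xerox)
Σw_i=1.0000  μᵀw=0.1060
σ²=wᵀΣw=λ₁·μ_p+λ₂ = 0.407028·0.106 + -0.005841 = 0.037304 ≈ 0.0373

0.1677


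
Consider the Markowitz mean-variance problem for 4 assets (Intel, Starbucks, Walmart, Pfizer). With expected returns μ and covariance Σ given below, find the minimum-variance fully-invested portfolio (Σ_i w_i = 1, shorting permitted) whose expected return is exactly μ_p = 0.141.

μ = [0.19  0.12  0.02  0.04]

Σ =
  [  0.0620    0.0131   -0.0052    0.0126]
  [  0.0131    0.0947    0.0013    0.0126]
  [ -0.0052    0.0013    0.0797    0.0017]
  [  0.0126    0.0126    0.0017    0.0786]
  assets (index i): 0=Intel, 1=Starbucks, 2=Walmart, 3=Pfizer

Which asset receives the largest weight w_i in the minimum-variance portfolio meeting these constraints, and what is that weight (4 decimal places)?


p=Σ⁻¹μ = [2.9395  0.8694  0.4309  -0.1110]
q=Σ⁻¹𝟙 = [13.8577  7.2577  13.1397  9.0535]
a=μᵀp=0.667014  b=𝟙ᵀp=4.128822  c=𝟙ᵀq=43.308648  D=ac−b²=11.840299
λ₁=(c·0.141−b)/D = (43.308648·0.141−4.128822)/11.840299 = 0.167031
λ₂=(a−b·0.141)/D = (0.667014−4.128822·0.141)/11.840299 = 0.007166
w* = 0.167031·p + 0.007166·q:
  w_0 = 0.167031·2.9395 + 0.007166·13.8577 = 0.5903  (Intel)
  w_1 = 0.167031·0.8694 + 0.007166·7.2577 = 0.1972  (Starbucks)
  w_2 = 0.167031·0.4309 + 0.007166·13.1397 = 0.1661  (Walmart)
  w_3 = 0.167031·-0.1110 + 0.007166·9.0535 = 0.0463  (Pfizer)
Σw_i=1.0000  μᵀw=0.1410
σ²=wᵀΣw=λ₁·μ_p+λ₂ = 0.167031·0.141 + 0.007166 = 0.030718 ≈ 0.0307

Intel (0.5903)


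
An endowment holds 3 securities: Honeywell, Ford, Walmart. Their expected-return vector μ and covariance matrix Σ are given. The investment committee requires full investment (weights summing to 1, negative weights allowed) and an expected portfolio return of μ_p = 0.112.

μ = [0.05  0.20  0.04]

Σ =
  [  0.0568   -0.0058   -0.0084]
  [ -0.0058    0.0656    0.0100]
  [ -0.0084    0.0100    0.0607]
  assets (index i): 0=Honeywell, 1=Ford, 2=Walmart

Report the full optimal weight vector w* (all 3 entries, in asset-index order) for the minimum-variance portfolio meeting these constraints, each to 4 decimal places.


p=Σ⁻¹μ = [1.2450  3.1103  0.3189]
q=Σ⁻¹𝟙 = [21.6159  14.5532  17.0682]
a=μᵀp=0.697057  b=𝟙ᵀp=4.674162  c=𝟙ᵀq=53.237299  D=ac−b²=15.261635
λ₁=(c·0.112−b)/D = (53.237299·0.112−4.674162)/15.261635 = 0.084422
λ₂=(a−b·0.112)/D = (0.697057−4.674162·0.112)/15.261635 = 0.011372
w* = 0.084422·p + 0.011372·q:
  w_0 = 0.084422·1.2450 + 0.011372·21.6159 = 0.3509  (Honeywell)
  w_1 = 0.084422·3.1103 + 0.011372·14.5532 = 0.4281  (Ford)
  w_2 = 0.084422·0.3189 + 0.011372·17.0682 = 0.2210  (Walmart)
Σw_i=1.0000  μᵀw=0.1120
σ²=wᵀΣw=λ₁·μ_p+λ₂ = 0.084422·0.112 + 0.011372 = 0.020827 ≈ 0.0208

0.3509  0.4281  0.2210


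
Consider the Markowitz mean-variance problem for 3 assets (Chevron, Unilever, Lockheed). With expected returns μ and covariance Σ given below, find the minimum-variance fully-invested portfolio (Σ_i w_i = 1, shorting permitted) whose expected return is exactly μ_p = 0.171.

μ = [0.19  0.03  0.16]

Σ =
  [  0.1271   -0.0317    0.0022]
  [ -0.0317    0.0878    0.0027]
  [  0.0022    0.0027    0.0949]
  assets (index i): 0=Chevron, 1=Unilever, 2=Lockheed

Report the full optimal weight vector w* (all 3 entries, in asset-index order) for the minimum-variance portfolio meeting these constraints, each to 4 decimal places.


x=Σ⁻¹μ = [1.6920  0.9027  1.6211]
y=Σ⁻¹𝟙 = [11.4982  15.2384  9.8373]
a=μᵀx=0.607929  b=𝟙ᵀx=4.215769  c=𝟙ᵀy=36.573847  D=ac−b²=4.461589
λ₁=(c·0.171−b)/D = (36.573847·0.171−4.215769)/4.461589 = 0.456868
λ₂=(a−b·0.171)/D = (0.607929−4.215769·0.171)/4.461589 = -0.025320
w* = 0.456868·x + -0.025320·y:
  w_0 = 0.456868·1.6920 + -0.025320·11.4982 = 0.4819  (Chevron)
  w_1 = 0.456868·0.9027 + -0.025320·15.2384 = 0.0266  (Unilever)
  w_2 = 0.456868·1.6211 + -0.025320·9.8373 = 0.4915  (Lockheed)
Σw_i=1.0000  μᵀw=0.1710
σ²=wᵀΣw=λ₁·μ_p+λ₂ = 0.456868·0.171 + -0.025320 = 0.052804 ≈ 0.0528

0.4819  0.0266  0.4915


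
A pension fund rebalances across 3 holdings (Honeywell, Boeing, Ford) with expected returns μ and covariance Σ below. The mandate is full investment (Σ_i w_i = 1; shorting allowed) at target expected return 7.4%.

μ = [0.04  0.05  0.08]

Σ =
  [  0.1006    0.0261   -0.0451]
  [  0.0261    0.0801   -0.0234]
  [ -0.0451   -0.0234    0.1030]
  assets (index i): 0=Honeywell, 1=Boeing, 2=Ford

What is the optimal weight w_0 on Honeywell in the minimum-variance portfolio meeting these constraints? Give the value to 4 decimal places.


0.0077

p=Σ⁻¹μ = [0.7817  0.7459  1.2884]
q=Σ⁻¹𝟙 = [15.1979  13.1878  19.3594]
a=μᵀp=0.171639  b=𝟙ᵀp=2.816060  c=𝟙ᵀq=47.745136  D=ac−b²=0.264736
λ₁=(c·0.074−b)/D = (47.745136·0.074−2.816060)/0.264736 = 2.708655
λ₂=(a−b·0.074)/D = (0.171639−2.816060·0.074)/0.264736 = -0.138815
w* = 2.708655·p + -0.138815·q:
  w_0 = 2.708655·0.7817 + -0.138815·15.1979 = 0.0077  (Honeywell)
  w_1 = 2.708655·0.7459 + -0.138815·13.1878 = 0.1897  (Boeing)
  w_2 = 2.708655·1.2884 + -0.138815·19.3594 = 0.8026  (Ford)
Σw_i=1.0000  μᵀw=0.0740
σ²=wᵀΣw=λ₁·μ_p+λ₂ = 2.708655·0.074 + -0.138815 = 0.061626 ≈ 0.0616


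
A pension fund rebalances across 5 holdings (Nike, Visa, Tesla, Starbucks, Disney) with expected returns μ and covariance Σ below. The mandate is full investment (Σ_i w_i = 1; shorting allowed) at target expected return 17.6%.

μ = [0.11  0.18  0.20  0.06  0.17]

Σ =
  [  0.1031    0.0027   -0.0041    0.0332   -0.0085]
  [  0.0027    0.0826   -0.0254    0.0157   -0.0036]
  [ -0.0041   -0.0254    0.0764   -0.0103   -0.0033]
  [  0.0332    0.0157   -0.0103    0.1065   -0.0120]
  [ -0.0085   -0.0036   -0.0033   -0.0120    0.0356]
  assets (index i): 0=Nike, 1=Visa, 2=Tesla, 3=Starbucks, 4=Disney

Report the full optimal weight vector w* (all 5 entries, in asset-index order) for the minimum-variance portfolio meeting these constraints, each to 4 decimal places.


p=Σ⁻¹μ = [1.4225  3.5705  4.2379  0.6910  6.1017]
q=Σ⁻¹𝟙 = [10.0187  18.5291  22.7694  10.0004  37.8373]
a=μᵀp=2.725486  b=𝟙ᵀp=16.023533  c=𝟙ᵀq=99.154882  D=ac−b²=13.491584
λ₁=(c·0.176−b)/D = (99.154882·0.176−16.023533)/13.491584 = 0.105823
λ₂=(a−b·0.176)/D = (2.725486−16.023533·0.176)/13.491584 = -0.007016
w* = 0.105823·p + -0.007016·q:
  w_0 = 0.105823·1.4225 + -0.007016·10.0187 = 0.0802  (Nike)
  w_1 = 0.105823·3.5705 + -0.007016·18.5291 = 0.2478  (Visa)
  w_2 = 0.105823·4.2379 + -0.007016·22.7694 = 0.2887  (Tesla)
  w_3 = 0.105823·0.6910 + -0.007016·10.0004 = 0.0030  (Starbucks)
  w_4 = 0.105823·6.1017 + -0.007016·37.8373 = 0.3802  (Disney)
Σw_i=1.0000  μᵀw=0.1760
σ²=wᵀΣw=λ₁·μ_p+λ₂ = 0.105823·0.176 + -0.007016 = 0.011609 ≈ 0.0116

0.0802  0.2478  0.2887  0.0030  0.3802
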